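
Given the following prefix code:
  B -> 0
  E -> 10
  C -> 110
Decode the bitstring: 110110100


Decoding step by step:
Bits 110 -> C
Bits 110 -> C
Bits 10 -> E
Bits 0 -> B


Decoded message: CCEB


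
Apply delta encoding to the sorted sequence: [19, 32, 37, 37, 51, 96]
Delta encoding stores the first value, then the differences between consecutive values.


First value: 19
Deltas:
  32 - 19 = 13
  37 - 32 = 5
  37 - 37 = 0
  51 - 37 = 14
  96 - 51 = 45


Delta encoded: [19, 13, 5, 0, 14, 45]


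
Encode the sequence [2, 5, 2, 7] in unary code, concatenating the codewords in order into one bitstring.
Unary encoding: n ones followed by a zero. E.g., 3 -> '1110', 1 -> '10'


Encode each number as n ones followed by a terminating 0:
  2 -> 110 (3 bits)
  5 -> 111110 (6 bits)
  2 -> 110 (3 bits)
  7 -> 11111110 (8 bits)
Total length = 3 + 6 + 3 + 8 = 20 bits.

Unary([2, 5, 2, 7]) = 11011111011011111110 (20 bits)


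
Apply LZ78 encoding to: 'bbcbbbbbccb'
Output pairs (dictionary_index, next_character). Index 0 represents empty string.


LZ78 encoding steps:
Dictionary: {0: ''}
Step 1: w='' (idx 0), next='b' -> output (0, 'b'), add 'b' as idx 1
Step 2: w='b' (idx 1), next='c' -> output (1, 'c'), add 'bc' as idx 2
Step 3: w='b' (idx 1), next='b' -> output (1, 'b'), add 'bb' as idx 3
Step 4: w='bb' (idx 3), next='b' -> output (3, 'b'), add 'bbb' as idx 4
Step 5: w='' (idx 0), next='c' -> output (0, 'c'), add 'c' as idx 5
Step 6: w='c' (idx 5), next='b' -> output (5, 'b'), add 'cb' as idx 6


Encoded: [(0, 'b'), (1, 'c'), (1, 'b'), (3, 'b'), (0, 'c'), (5, 'b')]


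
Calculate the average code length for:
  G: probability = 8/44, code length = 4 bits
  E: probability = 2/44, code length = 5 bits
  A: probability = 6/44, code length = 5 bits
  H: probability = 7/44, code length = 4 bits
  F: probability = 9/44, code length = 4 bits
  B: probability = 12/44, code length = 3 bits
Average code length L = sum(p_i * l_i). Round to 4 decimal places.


Weighted contributions p_i * l_i:
  G: (8/44) * 4 = 32/44
  E: (2/44) * 5 = 10/44
  A: (6/44) * 5 = 30/44
  H: (7/44) * 4 = 28/44
  F: (9/44) * 4 = 36/44
  B: (12/44) * 3 = 36/44
Sum = (32 + 10 + 30 + 28 + 36 + 36)/44 = 172/44

L = 172/44 = 3.9091 bits/symbol


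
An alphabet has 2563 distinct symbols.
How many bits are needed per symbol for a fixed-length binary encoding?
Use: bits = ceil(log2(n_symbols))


log2(2563) = 11.3236
Bracket: 2^11 = 2048 < 2563 <= 2^12 = 4096
So ceil(log2(2563)) = 12

bits = ceil(log2(2563)) = ceil(11.3236) = 12 bits


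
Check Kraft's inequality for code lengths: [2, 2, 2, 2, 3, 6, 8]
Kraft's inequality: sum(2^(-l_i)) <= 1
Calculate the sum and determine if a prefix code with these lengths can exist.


Sum = 2^(-2) + 2^(-2) + 2^(-2) + 2^(-2) + 2^(-3) + 2^(-6) + 2^(-8)
    = 0.25 + 0.25 + 0.25 + 0.25 + 0.125 + 0.015625 + 0.00390625
    = 293/256 = 1.14453125
Since 1.14453125 > 1, Kraft's inequality is NOT satisfied.
A prefix code with these lengths CANNOT exist.

Kraft sum = 1.14453125. Not satisfied.


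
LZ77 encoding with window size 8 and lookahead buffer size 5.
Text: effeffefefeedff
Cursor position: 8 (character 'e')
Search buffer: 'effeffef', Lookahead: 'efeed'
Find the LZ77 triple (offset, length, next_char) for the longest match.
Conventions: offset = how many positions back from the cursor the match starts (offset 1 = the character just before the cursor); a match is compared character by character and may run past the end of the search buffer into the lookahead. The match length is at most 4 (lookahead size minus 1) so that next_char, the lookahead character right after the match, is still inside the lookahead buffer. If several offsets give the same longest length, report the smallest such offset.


Try each offset into the search buffer:
  offset=1 (pos 7, char 'f'): match length 0
  offset=2 (pos 6, char 'e'): match length 3
  offset=3 (pos 5, char 'f'): match length 0
  offset=4 (pos 4, char 'f'): match length 0
  offset=5 (pos 3, char 'e'): match length 2
  offset=6 (pos 2, char 'f'): match length 0
  offset=7 (pos 1, char 'f'): match length 0
  offset=8 (pos 0, char 'e'): match length 2
Longest match has length 3 at offset 2.
next_char = character at position 8 + 3 = 11 -> 'e'

Best match: offset=2, length=3 (matching 'efe' starting at position 6)
LZ77 triple: (2, 3, 'e')


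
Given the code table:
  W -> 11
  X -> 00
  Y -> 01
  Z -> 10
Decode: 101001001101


Decoding:
10 -> Z
10 -> Z
01 -> Y
00 -> X
11 -> W
01 -> Y


Result: ZZYXWY


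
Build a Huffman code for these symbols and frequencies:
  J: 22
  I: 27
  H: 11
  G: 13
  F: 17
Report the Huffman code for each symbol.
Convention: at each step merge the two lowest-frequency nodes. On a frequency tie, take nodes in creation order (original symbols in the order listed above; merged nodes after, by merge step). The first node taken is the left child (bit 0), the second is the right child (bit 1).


Huffman tree construction:
Step 1: Merge H(11) + G(13) = 24
Step 2: Merge F(17) + J(22) = 39
Step 3: Merge (H+G)(24) + I(27) = 51
Step 4: Merge (F+J)(39) + ((H+G)+I)(51) = 90
Read each symbol's code off the tree from the root (left child = 0, right child = 1).

Codes:
  J: 01 (length 2)
  I: 11 (length 2)
  H: 100 (length 3)
  G: 101 (length 3)
  F: 00 (length 2)
Average code length: 204/90 = 2.2667 bits/symbol


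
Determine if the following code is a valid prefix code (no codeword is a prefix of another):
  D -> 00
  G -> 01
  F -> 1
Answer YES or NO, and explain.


Checking each pair (does one codeword prefix another?):
  D='00' vs G='01': no prefix
  D='00' vs F='1': no prefix
  G='01' vs D='00': no prefix
  G='01' vs F='1': no prefix
  F='1' vs D='00': no prefix
  F='1' vs G='01': no prefix
No violation found over all pairs.

YES -- this is a valid prefix code. No codeword is a prefix of any other codeword.


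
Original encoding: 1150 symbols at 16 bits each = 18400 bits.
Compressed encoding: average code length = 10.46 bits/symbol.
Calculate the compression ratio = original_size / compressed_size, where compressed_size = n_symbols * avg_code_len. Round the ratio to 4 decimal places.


original_size = n_symbols * orig_bits = 1150 * 16 = 18400 bits
compressed_size = n_symbols * avg_code_len = 1150 * 10.46 = 12029.0 bits
ratio = original_size / compressed_size = 18400 / 12029.0 = 1.5296

Compression ratio = 1.5296


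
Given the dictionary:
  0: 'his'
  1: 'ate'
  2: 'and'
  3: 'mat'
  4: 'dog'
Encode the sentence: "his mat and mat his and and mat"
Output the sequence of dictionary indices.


Look up each word in the dictionary:
  'his' -> 0
  'mat' -> 3
  'and' -> 2
  'mat' -> 3
  'his' -> 0
  'and' -> 2
  'and' -> 2
  'mat' -> 3

Encoded: [0, 3, 2, 3, 0, 2, 2, 3]


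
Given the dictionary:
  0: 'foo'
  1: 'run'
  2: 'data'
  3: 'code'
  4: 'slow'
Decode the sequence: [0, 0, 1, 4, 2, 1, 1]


Look up each index in the dictionary:
  0 -> 'foo'
  0 -> 'foo'
  1 -> 'run'
  4 -> 'slow'
  2 -> 'data'
  1 -> 'run'
  1 -> 'run'

Decoded: "foo foo run slow data run run"


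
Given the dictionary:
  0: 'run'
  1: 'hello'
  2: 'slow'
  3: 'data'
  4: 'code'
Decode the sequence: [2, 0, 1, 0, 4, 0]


Look up each index in the dictionary:
  2 -> 'slow'
  0 -> 'run'
  1 -> 'hello'
  0 -> 'run'
  4 -> 'code'
  0 -> 'run'

Decoded: "slow run hello run code run"


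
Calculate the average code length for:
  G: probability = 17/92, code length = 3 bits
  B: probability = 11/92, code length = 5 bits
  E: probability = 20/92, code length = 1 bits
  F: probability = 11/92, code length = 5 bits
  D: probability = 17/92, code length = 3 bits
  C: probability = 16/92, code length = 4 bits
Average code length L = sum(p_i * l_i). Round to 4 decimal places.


Weighted contributions p_i * l_i:
  G: (17/92) * 3 = 51/92
  B: (11/92) * 5 = 55/92
  E: (20/92) * 1 = 20/92
  F: (11/92) * 5 = 55/92
  D: (17/92) * 3 = 51/92
  C: (16/92) * 4 = 64/92
Sum = (51 + 55 + 20 + 55 + 51 + 64)/92 = 296/92

L = 296/92 = 3.2174 bits/symbol


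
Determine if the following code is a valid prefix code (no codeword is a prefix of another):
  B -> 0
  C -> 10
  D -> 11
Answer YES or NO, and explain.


Checking each pair (does one codeword prefix another?):
  B='0' vs C='10': no prefix
  B='0' vs D='11': no prefix
  C='10' vs B='0': no prefix
  C='10' vs D='11': no prefix
  D='11' vs B='0': no prefix
  D='11' vs C='10': no prefix
No violation found over all pairs.

YES -- this is a valid prefix code. No codeword is a prefix of any other codeword.


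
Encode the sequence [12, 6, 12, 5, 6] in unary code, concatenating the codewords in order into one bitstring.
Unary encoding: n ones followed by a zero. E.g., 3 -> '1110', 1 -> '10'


Encode each number as n ones followed by a terminating 0:
  12 -> 1111111111110 (13 bits)
  6 -> 1111110 (7 bits)
  12 -> 1111111111110 (13 bits)
  5 -> 111110 (6 bits)
  6 -> 1111110 (7 bits)
Total length = 13 + 7 + 13 + 6 + 7 = 46 bits.

Unary([12, 6, 12, 5, 6]) = 1111111111110111111011111111111101111101111110 (46 bits)


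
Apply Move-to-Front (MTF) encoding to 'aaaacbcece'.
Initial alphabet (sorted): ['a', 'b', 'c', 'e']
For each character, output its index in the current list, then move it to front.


MTF encoding:
'a': index 0 in ['a', 'b', 'c', 'e'] -> ['a', 'b', 'c', 'e']
'a': index 0 in ['a', 'b', 'c', 'e'] -> ['a', 'b', 'c', 'e']
'a': index 0 in ['a', 'b', 'c', 'e'] -> ['a', 'b', 'c', 'e']
'a': index 0 in ['a', 'b', 'c', 'e'] -> ['a', 'b', 'c', 'e']
'c': index 2 in ['a', 'b', 'c', 'e'] -> ['c', 'a', 'b', 'e']
'b': index 2 in ['c', 'a', 'b', 'e'] -> ['b', 'c', 'a', 'e']
'c': index 1 in ['b', 'c', 'a', 'e'] -> ['c', 'b', 'a', 'e']
'e': index 3 in ['c', 'b', 'a', 'e'] -> ['e', 'c', 'b', 'a']
'c': index 1 in ['e', 'c', 'b', 'a'] -> ['c', 'e', 'b', 'a']
'e': index 1 in ['c', 'e', 'b', 'a'] -> ['e', 'c', 'b', 'a']


Output: [0, 0, 0, 0, 2, 2, 1, 3, 1, 1]


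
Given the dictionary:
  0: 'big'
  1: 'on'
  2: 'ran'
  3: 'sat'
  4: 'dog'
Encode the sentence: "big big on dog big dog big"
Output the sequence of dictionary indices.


Look up each word in the dictionary:
  'big' -> 0
  'big' -> 0
  'on' -> 1
  'dog' -> 4
  'big' -> 0
  'dog' -> 4
  'big' -> 0

Encoded: [0, 0, 1, 4, 0, 4, 0]


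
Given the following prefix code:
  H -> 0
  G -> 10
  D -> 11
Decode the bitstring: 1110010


Decoding step by step:
Bits 11 -> D
Bits 10 -> G
Bits 0 -> H
Bits 10 -> G


Decoded message: DGHG


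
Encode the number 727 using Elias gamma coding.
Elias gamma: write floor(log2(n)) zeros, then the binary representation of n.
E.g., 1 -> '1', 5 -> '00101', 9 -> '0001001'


num_bits = floor(log2(727)) + 1 = 10
leading_zeros = num_bits - 1 = 9
binary(727) = 1011010111

Elias gamma(727) = '000000000' + '1011010111' = 0000000001011010111 (19 bits)


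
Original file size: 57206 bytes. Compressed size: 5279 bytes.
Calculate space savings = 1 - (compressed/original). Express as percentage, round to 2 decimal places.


ratio = compressed/original = 5279/57206 = 0.092281
savings = 1 - ratio = 1 - 0.092281 = 0.907719
as a percentage: 0.907719 * 100 = 90.77%

Space savings = 1 - 5279/57206 = 90.77%


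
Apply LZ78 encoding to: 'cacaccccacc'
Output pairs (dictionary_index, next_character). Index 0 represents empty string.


LZ78 encoding steps:
Dictionary: {0: ''}
Step 1: w='' (idx 0), next='c' -> output (0, 'c'), add 'c' as idx 1
Step 2: w='' (idx 0), next='a' -> output (0, 'a'), add 'a' as idx 2
Step 3: w='c' (idx 1), next='a' -> output (1, 'a'), add 'ca' as idx 3
Step 4: w='c' (idx 1), next='c' -> output (1, 'c'), add 'cc' as idx 4
Step 5: w='cc' (idx 4), next='a' -> output (4, 'a'), add 'cca' as idx 5
Step 6: w='cc' (idx 4), end of input -> output (4, '')


Encoded: [(0, 'c'), (0, 'a'), (1, 'a'), (1, 'c'), (4, 'a'), (4, '')]


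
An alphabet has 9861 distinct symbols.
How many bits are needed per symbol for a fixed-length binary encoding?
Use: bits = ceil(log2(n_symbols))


log2(9861) = 13.2675
Bracket: 2^13 = 8192 < 9861 <= 2^14 = 16384
So ceil(log2(9861)) = 14

bits = ceil(log2(9861)) = ceil(13.2675) = 14 bits


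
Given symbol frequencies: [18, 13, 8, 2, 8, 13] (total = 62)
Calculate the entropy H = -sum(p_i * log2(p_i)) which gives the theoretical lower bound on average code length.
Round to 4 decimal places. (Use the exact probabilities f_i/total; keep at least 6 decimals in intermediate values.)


Per-symbol terms -p_i * log2(p_i) with p_i = f_i/62:
  p = 18/62 = 0.290323: log2(p) = -1.784271, -p*log2(p) = 0.518014
  p = 13/62 = 0.209677: log2(p) = -2.253757, -p*log2(p) = 0.472562
  p = 8/62 = 0.129032: log2(p) = -2.954196, -p*log2(p) = 0.381187
  p = 2/62 = 0.032258: log2(p) = -4.954196, -p*log2(p) = 0.159813
  p = 8/62 = 0.129032: log2(p) = -2.954196, -p*log2(p) = 0.381187
  p = 13/62 = 0.209677: log2(p) = -2.253757, -p*log2(p) = 0.472562
H = 0.518014 + 0.472562 + 0.381187 + 0.159813 + 0.381187 + 0.472562 = 2.385325

H = 2.3853 bits/symbol


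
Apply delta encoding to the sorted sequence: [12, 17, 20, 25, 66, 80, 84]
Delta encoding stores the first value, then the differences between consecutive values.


First value: 12
Deltas:
  17 - 12 = 5
  20 - 17 = 3
  25 - 20 = 5
  66 - 25 = 41
  80 - 66 = 14
  84 - 80 = 4


Delta encoded: [12, 5, 3, 5, 41, 14, 4]


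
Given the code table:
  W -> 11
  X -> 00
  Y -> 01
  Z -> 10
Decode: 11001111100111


Decoding:
11 -> W
00 -> X
11 -> W
11 -> W
10 -> Z
01 -> Y
11 -> W


Result: WXWWZYW


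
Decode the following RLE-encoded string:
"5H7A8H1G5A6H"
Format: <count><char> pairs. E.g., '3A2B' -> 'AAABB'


Expanding each <count><char> pair:
  5H -> 'HHHHH'
  7A -> 'AAAAAAA'
  8H -> 'HHHHHHHH'
  1G -> 'G'
  5A -> 'AAAAA'
  6H -> 'HHHHHH'

Decoded = HHHHHAAAAAAAHHHHHHHHGAAAAAHHHHHH


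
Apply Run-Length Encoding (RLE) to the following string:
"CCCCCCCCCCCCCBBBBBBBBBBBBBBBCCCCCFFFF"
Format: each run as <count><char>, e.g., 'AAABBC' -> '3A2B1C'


Scanning runs left to right:
  i=0: run of 'C' x 13 -> '13C'
  i=13: run of 'B' x 15 -> '15B'
  i=28: run of 'C' x 5 -> '5C'
  i=33: run of 'F' x 4 -> '4F'

RLE = 13C15B5C4F


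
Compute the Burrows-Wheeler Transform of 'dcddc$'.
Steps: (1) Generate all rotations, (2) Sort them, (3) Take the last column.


Rotations (sorted):
  0: $dcddc -> last char: c
  1: c$dcdd -> last char: d
  2: cddc$d -> last char: d
  3: dc$dcd -> last char: d
  4: dcddc$ -> last char: $
  5: ddc$dc -> last char: c


BWT = cddd$c


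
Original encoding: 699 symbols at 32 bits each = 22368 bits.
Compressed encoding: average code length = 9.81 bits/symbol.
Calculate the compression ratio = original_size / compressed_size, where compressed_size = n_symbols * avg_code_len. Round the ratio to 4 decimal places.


original_size = n_symbols * orig_bits = 699 * 32 = 22368 bits
compressed_size = n_symbols * avg_code_len = 699 * 9.81 = 6857.19 bits
ratio = original_size / compressed_size = 22368 / 6857.19 = 3.262

Compression ratio = 3.262


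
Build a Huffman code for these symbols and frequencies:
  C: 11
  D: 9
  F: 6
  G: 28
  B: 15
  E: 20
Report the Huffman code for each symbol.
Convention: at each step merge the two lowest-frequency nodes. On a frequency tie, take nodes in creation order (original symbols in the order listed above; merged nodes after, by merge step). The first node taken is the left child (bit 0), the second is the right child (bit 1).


Huffman tree construction:
Step 1: Merge F(6) + D(9) = 15
Step 2: Merge C(11) + B(15) = 26
Step 3: Merge (F+D)(15) + E(20) = 35
Step 4: Merge (C+B)(26) + G(28) = 54
Step 5: Merge ((F+D)+E)(35) + ((C+B)+G)(54) = 89
Read each symbol's code off the tree from the root (left child = 0, right child = 1).

Codes:
  C: 100 (length 3)
  D: 001 (length 3)
  F: 000 (length 3)
  G: 11 (length 2)
  B: 101 (length 3)
  E: 01 (length 2)
Average code length: 219/89 = 2.4607 bits/symbol


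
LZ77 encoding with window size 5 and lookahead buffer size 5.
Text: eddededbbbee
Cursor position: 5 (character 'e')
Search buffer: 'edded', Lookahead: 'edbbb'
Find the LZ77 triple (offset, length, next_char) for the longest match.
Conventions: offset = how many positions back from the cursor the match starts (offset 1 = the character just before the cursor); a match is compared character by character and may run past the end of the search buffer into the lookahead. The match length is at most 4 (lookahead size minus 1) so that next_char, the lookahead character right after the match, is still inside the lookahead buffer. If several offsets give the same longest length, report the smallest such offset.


Try each offset into the search buffer:
  offset=1 (pos 4, char 'd'): match length 0
  offset=2 (pos 3, char 'e'): match length 2
  offset=3 (pos 2, char 'd'): match length 0
  offset=4 (pos 1, char 'd'): match length 0
  offset=5 (pos 0, char 'e'): match length 2
Longest match has length 2, found at offsets 2, 5; take the smallest, offset 2.
next_char = character at position 5 + 2 = 7 -> 'b'

Best match: offset=2, length=2 (matching 'ed' starting at position 3)
LZ77 triple: (2, 2, 'b')


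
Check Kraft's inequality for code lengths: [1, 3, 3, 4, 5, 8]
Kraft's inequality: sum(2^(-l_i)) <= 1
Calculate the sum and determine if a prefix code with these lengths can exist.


Sum = 2^(-1) + 2^(-3) + 2^(-3) + 2^(-4) + 2^(-5) + 2^(-8)
    = 0.5 + 0.125 + 0.125 + 0.0625 + 0.03125 + 0.00390625
    = 217/256 = 0.84765625
Since 0.84765625 <= 1, Kraft's inequality IS satisfied.
A prefix code with these lengths CAN exist.

Kraft sum = 0.84765625. Satisfied.


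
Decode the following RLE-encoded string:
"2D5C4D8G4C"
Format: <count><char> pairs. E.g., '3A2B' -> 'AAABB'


Expanding each <count><char> pair:
  2D -> 'DD'
  5C -> 'CCCCC'
  4D -> 'DDDD'
  8G -> 'GGGGGGGG'
  4C -> 'CCCC'

Decoded = DDCCCCCDDDDGGGGGGGGCCCC


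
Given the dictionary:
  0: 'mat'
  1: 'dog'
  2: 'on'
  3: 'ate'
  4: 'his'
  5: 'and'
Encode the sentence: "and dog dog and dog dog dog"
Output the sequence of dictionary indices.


Look up each word in the dictionary:
  'and' -> 5
  'dog' -> 1
  'dog' -> 1
  'and' -> 5
  'dog' -> 1
  'dog' -> 1
  'dog' -> 1

Encoded: [5, 1, 1, 5, 1, 1, 1]


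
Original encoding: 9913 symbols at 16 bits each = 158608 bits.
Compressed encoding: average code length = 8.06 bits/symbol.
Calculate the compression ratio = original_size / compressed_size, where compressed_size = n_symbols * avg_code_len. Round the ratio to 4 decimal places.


original_size = n_symbols * orig_bits = 9913 * 16 = 158608 bits
compressed_size = n_symbols * avg_code_len = 9913 * 8.06 = 79898.78 bits
ratio = original_size / compressed_size = 158608 / 79898.78 = 1.9851

Compression ratio = 1.9851


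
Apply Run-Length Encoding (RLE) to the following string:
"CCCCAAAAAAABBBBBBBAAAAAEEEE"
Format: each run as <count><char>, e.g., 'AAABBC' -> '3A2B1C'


Scanning runs left to right:
  i=0: run of 'C' x 4 -> '4C'
  i=4: run of 'A' x 7 -> '7A'
  i=11: run of 'B' x 7 -> '7B'
  i=18: run of 'A' x 5 -> '5A'
  i=23: run of 'E' x 4 -> '4E'

RLE = 4C7A7B5A4E


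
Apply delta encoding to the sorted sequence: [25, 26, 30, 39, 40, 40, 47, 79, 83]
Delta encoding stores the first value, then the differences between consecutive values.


First value: 25
Deltas:
  26 - 25 = 1
  30 - 26 = 4
  39 - 30 = 9
  40 - 39 = 1
  40 - 40 = 0
  47 - 40 = 7
  79 - 47 = 32
  83 - 79 = 4


Delta encoded: [25, 1, 4, 9, 1, 0, 7, 32, 4]


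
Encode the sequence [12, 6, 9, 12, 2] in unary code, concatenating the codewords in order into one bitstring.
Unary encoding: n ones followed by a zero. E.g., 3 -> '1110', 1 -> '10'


Encode each number as n ones followed by a terminating 0:
  12 -> 1111111111110 (13 bits)
  6 -> 1111110 (7 bits)
  9 -> 1111111110 (10 bits)
  12 -> 1111111111110 (13 bits)
  2 -> 110 (3 bits)
Total length = 13 + 7 + 10 + 13 + 3 = 46 bits.

Unary([12, 6, 9, 12, 2]) = 1111111111110111111011111111101111111111110110 (46 bits)


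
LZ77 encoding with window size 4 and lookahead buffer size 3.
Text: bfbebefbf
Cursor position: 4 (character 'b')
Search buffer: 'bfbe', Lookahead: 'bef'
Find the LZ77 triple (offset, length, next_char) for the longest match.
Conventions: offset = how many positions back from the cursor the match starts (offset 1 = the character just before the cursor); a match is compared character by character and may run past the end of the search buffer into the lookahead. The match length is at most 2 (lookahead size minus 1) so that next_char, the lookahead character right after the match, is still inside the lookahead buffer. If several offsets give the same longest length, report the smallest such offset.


Try each offset into the search buffer:
  offset=1 (pos 3, char 'e'): match length 0
  offset=2 (pos 2, char 'b'): match length 2
  offset=3 (pos 1, char 'f'): match length 0
  offset=4 (pos 0, char 'b'): match length 1
Longest match has length 2 at offset 2.
next_char = character at position 4 + 2 = 6 -> 'f'

Best match: offset=2, length=2 (matching 'be' starting at position 2)
LZ77 triple: (2, 2, 'f')


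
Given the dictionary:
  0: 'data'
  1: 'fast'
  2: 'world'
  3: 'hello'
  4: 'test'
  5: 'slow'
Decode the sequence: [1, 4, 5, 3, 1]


Look up each index in the dictionary:
  1 -> 'fast'
  4 -> 'test'
  5 -> 'slow'
  3 -> 'hello'
  1 -> 'fast'

Decoded: "fast test slow hello fast"


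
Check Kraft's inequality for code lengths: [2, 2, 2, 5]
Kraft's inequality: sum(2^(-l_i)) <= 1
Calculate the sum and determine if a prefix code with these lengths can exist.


Sum = 2^(-2) + 2^(-2) + 2^(-2) + 2^(-5)
    = 0.25 + 0.25 + 0.25 + 0.03125
    = 25/32 = 0.78125
Since 0.78125 <= 1, Kraft's inequality IS satisfied.
A prefix code with these lengths CAN exist.

Kraft sum = 0.78125. Satisfied.


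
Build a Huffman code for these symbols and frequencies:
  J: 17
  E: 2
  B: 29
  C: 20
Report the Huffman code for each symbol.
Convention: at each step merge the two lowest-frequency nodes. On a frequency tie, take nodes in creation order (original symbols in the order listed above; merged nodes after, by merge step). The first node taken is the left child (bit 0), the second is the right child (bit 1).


Huffman tree construction:
Step 1: Merge E(2) + J(17) = 19
Step 2: Merge (E+J)(19) + C(20) = 39
Step 3: Merge B(29) + ((E+J)+C)(39) = 68
Read each symbol's code off the tree from the root (left child = 0, right child = 1).

Codes:
  J: 101 (length 3)
  E: 100 (length 3)
  B: 0 (length 1)
  C: 11 (length 2)
Average code length: 126/68 = 1.8529 bits/symbol


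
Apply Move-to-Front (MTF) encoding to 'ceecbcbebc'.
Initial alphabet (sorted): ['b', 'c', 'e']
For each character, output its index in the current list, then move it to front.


MTF encoding:
'c': index 1 in ['b', 'c', 'e'] -> ['c', 'b', 'e']
'e': index 2 in ['c', 'b', 'e'] -> ['e', 'c', 'b']
'e': index 0 in ['e', 'c', 'b'] -> ['e', 'c', 'b']
'c': index 1 in ['e', 'c', 'b'] -> ['c', 'e', 'b']
'b': index 2 in ['c', 'e', 'b'] -> ['b', 'c', 'e']
'c': index 1 in ['b', 'c', 'e'] -> ['c', 'b', 'e']
'b': index 1 in ['c', 'b', 'e'] -> ['b', 'c', 'e']
'e': index 2 in ['b', 'c', 'e'] -> ['e', 'b', 'c']
'b': index 1 in ['e', 'b', 'c'] -> ['b', 'e', 'c']
'c': index 2 in ['b', 'e', 'c'] -> ['c', 'b', 'e']


Output: [1, 2, 0, 1, 2, 1, 1, 2, 1, 2]


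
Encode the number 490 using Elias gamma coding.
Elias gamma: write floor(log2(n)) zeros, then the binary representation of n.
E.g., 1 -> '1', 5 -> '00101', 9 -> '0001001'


num_bits = floor(log2(490)) + 1 = 9
leading_zeros = num_bits - 1 = 8
binary(490) = 111101010

Elias gamma(490) = '00000000' + '111101010' = 00000000111101010 (17 bits)


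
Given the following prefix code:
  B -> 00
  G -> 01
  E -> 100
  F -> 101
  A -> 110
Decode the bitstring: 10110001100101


Decoding step by step:
Bits 101 -> F
Bits 100 -> E
Bits 01 -> G
Bits 100 -> E
Bits 101 -> F


Decoded message: FEGEF


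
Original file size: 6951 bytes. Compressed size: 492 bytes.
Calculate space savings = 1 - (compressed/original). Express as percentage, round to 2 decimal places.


ratio = compressed/original = 492/6951 = 0.070781
savings = 1 - ratio = 1 - 0.070781 = 0.929219
as a percentage: 0.929219 * 100 = 92.92%

Space savings = 1 - 492/6951 = 92.92%


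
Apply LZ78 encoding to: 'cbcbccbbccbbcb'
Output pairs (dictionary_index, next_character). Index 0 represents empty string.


LZ78 encoding steps:
Dictionary: {0: ''}
Step 1: w='' (idx 0), next='c' -> output (0, 'c'), add 'c' as idx 1
Step 2: w='' (idx 0), next='b' -> output (0, 'b'), add 'b' as idx 2
Step 3: w='c' (idx 1), next='b' -> output (1, 'b'), add 'cb' as idx 3
Step 4: w='c' (idx 1), next='c' -> output (1, 'c'), add 'cc' as idx 4
Step 5: w='b' (idx 2), next='b' -> output (2, 'b'), add 'bb' as idx 5
Step 6: w='cc' (idx 4), next='b' -> output (4, 'b'), add 'ccb' as idx 6
Step 7: w='b' (idx 2), next='c' -> output (2, 'c'), add 'bc' as idx 7
Step 8: w='b' (idx 2), end of input -> output (2, '')


Encoded: [(0, 'c'), (0, 'b'), (1, 'b'), (1, 'c'), (2, 'b'), (4, 'b'), (2, 'c'), (2, '')]


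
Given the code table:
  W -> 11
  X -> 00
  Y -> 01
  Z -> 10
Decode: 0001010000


Decoding:
00 -> X
01 -> Y
01 -> Y
00 -> X
00 -> X


Result: XYYXX


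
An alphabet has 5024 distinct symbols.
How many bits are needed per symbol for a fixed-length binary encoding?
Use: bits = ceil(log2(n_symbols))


log2(5024) = 12.2946
Bracket: 2^12 = 4096 < 5024 <= 2^13 = 8192
So ceil(log2(5024)) = 13

bits = ceil(log2(5024)) = ceil(12.2946) = 13 bits


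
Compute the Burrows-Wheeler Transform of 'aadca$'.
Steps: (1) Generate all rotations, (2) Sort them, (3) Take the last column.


Rotations (sorted):
  0: $aadca -> last char: a
  1: a$aadc -> last char: c
  2: aadca$ -> last char: $
  3: adca$a -> last char: a
  4: ca$aad -> last char: d
  5: dca$aa -> last char: a


BWT = ac$ada


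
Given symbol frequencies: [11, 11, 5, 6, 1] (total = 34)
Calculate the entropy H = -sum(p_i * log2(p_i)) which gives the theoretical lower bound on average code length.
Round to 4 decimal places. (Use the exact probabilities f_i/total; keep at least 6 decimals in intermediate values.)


Per-symbol terms -p_i * log2(p_i) with p_i = f_i/34:
  p = 11/34 = 0.323529: log2(p) = -1.628031, -p*log2(p) = 0.526716
  p = 11/34 = 0.323529: log2(p) = -1.628031, -p*log2(p) = 0.526716
  p = 5/34 = 0.147059: log2(p) = -2.765535, -p*log2(p) = 0.406696
  p = 6/34 = 0.176471: log2(p) = -2.502500, -p*log2(p) = 0.441618
  p = 1/34 = 0.029412: log2(p) = -5.087463, -p*log2(p) = 0.149631
H = 0.526716 + 0.526716 + 0.406696 + 0.441618 + 0.149631 = 2.051377

H = 2.0514 bits/symbol


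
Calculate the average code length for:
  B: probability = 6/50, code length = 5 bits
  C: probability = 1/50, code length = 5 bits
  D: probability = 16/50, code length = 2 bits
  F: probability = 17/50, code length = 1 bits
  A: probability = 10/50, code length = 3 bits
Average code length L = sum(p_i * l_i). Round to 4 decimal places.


Weighted contributions p_i * l_i:
  B: (6/50) * 5 = 30/50
  C: (1/50) * 5 = 5/50
  D: (16/50) * 2 = 32/50
  F: (17/50) * 1 = 17/50
  A: (10/50) * 3 = 30/50
Sum = (30 + 5 + 32 + 17 + 30)/50 = 114/50

L = 114/50 = 2.2800 bits/symbol


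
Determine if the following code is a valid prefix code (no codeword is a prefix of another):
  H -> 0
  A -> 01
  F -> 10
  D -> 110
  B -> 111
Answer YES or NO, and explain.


Checking each pair (does one codeword prefix another?):
  H='0' vs A='01': prefix -- VIOLATION

NO -- this is NOT a valid prefix code. H (0) is a prefix of A (01).


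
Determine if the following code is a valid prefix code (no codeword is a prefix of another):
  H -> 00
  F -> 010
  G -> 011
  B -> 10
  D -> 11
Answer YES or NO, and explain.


Checking each pair (does one codeword prefix another?):
  H='00' vs F='010': no prefix
  H='00' vs G='011': no prefix
  H='00' vs B='10': no prefix
  H='00' vs D='11': no prefix
  F='010' vs H='00': no prefix
  F='010' vs G='011': no prefix
  F='010' vs B='10': no prefix
  F='010' vs D='11': no prefix
  G='011' vs H='00': no prefix
  G='011' vs F='010': no prefix
  G='011' vs B='10': no prefix
  G='011' vs D='11': no prefix
  B='10' vs H='00': no prefix
  B='10' vs F='010': no prefix
  B='10' vs G='011': no prefix
  B='10' vs D='11': no prefix
  D='11' vs H='00': no prefix
  D='11' vs F='010': no prefix
  D='11' vs G='011': no prefix
  D='11' vs B='10': no prefix
No violation found over all pairs.

YES -- this is a valid prefix code. No codeword is a prefix of any other codeword.


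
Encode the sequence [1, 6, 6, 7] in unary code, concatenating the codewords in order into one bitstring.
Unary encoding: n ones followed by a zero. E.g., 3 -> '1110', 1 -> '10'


Encode each number as n ones followed by a terminating 0:
  1 -> 10 (2 bits)
  6 -> 1111110 (7 bits)
  6 -> 1111110 (7 bits)
  7 -> 11111110 (8 bits)
Total length = 2 + 7 + 7 + 8 = 24 bits.

Unary([1, 6, 6, 7]) = 101111110111111011111110 (24 bits)


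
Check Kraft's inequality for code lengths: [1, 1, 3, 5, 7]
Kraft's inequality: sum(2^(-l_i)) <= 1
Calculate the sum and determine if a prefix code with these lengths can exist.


Sum = 2^(-1) + 2^(-1) + 2^(-3) + 2^(-5) + 2^(-7)
    = 0.5 + 0.5 + 0.125 + 0.03125 + 0.0078125
    = 149/128 = 1.1640625
Since 1.1640625 > 1, Kraft's inequality is NOT satisfied.
A prefix code with these lengths CANNOT exist.

Kraft sum = 1.1640625. Not satisfied.


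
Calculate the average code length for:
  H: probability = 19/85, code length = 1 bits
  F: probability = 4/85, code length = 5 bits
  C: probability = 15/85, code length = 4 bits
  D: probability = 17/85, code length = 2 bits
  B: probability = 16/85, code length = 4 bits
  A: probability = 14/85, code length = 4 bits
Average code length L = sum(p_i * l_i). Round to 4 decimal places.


Weighted contributions p_i * l_i:
  H: (19/85) * 1 = 19/85
  F: (4/85) * 5 = 20/85
  C: (15/85) * 4 = 60/85
  D: (17/85) * 2 = 34/85
  B: (16/85) * 4 = 64/85
  A: (14/85) * 4 = 56/85
Sum = (19 + 20 + 60 + 34 + 64 + 56)/85 = 253/85

L = 253/85 = 2.9765 bits/symbol


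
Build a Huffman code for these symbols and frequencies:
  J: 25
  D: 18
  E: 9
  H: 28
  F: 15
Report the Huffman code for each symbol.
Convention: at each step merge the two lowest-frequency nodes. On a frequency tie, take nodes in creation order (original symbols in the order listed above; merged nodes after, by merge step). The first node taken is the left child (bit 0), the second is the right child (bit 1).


Huffman tree construction:
Step 1: Merge E(9) + F(15) = 24
Step 2: Merge D(18) + (E+F)(24) = 42
Step 3: Merge J(25) + H(28) = 53
Step 4: Merge (D+(E+F))(42) + (J+H)(53) = 95
Read each symbol's code off the tree from the root (left child = 0, right child = 1).

Codes:
  J: 10 (length 2)
  D: 00 (length 2)
  E: 010 (length 3)
  H: 11 (length 2)
  F: 011 (length 3)
Average code length: 214/95 = 2.2526 bits/symbol


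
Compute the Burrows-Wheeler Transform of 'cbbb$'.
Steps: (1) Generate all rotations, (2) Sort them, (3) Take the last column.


Rotations (sorted):
  0: $cbbb -> last char: b
  1: b$cbb -> last char: b
  2: bb$cb -> last char: b
  3: bbb$c -> last char: c
  4: cbbb$ -> last char: $


BWT = bbbc$


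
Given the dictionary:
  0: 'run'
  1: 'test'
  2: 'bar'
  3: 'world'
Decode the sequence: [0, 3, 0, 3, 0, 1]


Look up each index in the dictionary:
  0 -> 'run'
  3 -> 'world'
  0 -> 'run'
  3 -> 'world'
  0 -> 'run'
  1 -> 'test'

Decoded: "run world run world run test"


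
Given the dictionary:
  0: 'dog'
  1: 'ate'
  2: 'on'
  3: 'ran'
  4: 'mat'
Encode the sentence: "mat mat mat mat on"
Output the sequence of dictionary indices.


Look up each word in the dictionary:
  'mat' -> 4
  'mat' -> 4
  'mat' -> 4
  'mat' -> 4
  'on' -> 2

Encoded: [4, 4, 4, 4, 2]


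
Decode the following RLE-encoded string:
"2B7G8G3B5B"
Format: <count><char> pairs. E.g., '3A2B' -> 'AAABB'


Expanding each <count><char> pair:
  2B -> 'BB'
  7G -> 'GGGGGGG'
  8G -> 'GGGGGGGG'
  3B -> 'BBB'
  5B -> 'BBBBB'

Decoded = BBGGGGGGGGGGGGGGGBBBBBBBB


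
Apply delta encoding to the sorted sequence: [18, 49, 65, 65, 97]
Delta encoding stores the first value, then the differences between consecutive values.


First value: 18
Deltas:
  49 - 18 = 31
  65 - 49 = 16
  65 - 65 = 0
  97 - 65 = 32


Delta encoded: [18, 31, 16, 0, 32]


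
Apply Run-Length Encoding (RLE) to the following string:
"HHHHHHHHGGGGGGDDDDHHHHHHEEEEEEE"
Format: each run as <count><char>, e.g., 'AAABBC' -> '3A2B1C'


Scanning runs left to right:
  i=0: run of 'H' x 8 -> '8H'
  i=8: run of 'G' x 6 -> '6G'
  i=14: run of 'D' x 4 -> '4D'
  i=18: run of 'H' x 6 -> '6H'
  i=24: run of 'E' x 7 -> '7E'

RLE = 8H6G4D6H7E


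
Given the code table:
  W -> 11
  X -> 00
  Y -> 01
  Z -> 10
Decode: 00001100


Decoding:
00 -> X
00 -> X
11 -> W
00 -> X


Result: XXWX


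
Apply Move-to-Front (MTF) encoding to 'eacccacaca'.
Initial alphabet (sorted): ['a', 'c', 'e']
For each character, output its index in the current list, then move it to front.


MTF encoding:
'e': index 2 in ['a', 'c', 'e'] -> ['e', 'a', 'c']
'a': index 1 in ['e', 'a', 'c'] -> ['a', 'e', 'c']
'c': index 2 in ['a', 'e', 'c'] -> ['c', 'a', 'e']
'c': index 0 in ['c', 'a', 'e'] -> ['c', 'a', 'e']
'c': index 0 in ['c', 'a', 'e'] -> ['c', 'a', 'e']
'a': index 1 in ['c', 'a', 'e'] -> ['a', 'c', 'e']
'c': index 1 in ['a', 'c', 'e'] -> ['c', 'a', 'e']
'a': index 1 in ['c', 'a', 'e'] -> ['a', 'c', 'e']
'c': index 1 in ['a', 'c', 'e'] -> ['c', 'a', 'e']
'a': index 1 in ['c', 'a', 'e'] -> ['a', 'c', 'e']


Output: [2, 1, 2, 0, 0, 1, 1, 1, 1, 1]


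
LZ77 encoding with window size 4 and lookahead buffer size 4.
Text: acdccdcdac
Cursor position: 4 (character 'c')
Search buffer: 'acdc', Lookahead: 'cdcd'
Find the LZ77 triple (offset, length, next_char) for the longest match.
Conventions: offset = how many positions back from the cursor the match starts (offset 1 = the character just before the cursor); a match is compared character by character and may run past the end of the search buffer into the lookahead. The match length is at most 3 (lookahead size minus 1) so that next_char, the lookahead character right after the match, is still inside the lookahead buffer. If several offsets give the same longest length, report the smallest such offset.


Try each offset into the search buffer:
  offset=1 (pos 3, char 'c'): match length 1
  offset=2 (pos 2, char 'd'): match length 0
  offset=3 (pos 1, char 'c'): match length 3
  offset=4 (pos 0, char 'a'): match length 0
Longest match has length 3 at offset 3.
next_char = character at position 4 + 3 = 7 -> 'd'

Best match: offset=3, length=3 (matching 'cdc' starting at position 1)
LZ77 triple: (3, 3, 'd')


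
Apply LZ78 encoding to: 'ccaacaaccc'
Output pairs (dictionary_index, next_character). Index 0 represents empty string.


LZ78 encoding steps:
Dictionary: {0: ''}
Step 1: w='' (idx 0), next='c' -> output (0, 'c'), add 'c' as idx 1
Step 2: w='c' (idx 1), next='a' -> output (1, 'a'), add 'ca' as idx 2
Step 3: w='' (idx 0), next='a' -> output (0, 'a'), add 'a' as idx 3
Step 4: w='ca' (idx 2), next='a' -> output (2, 'a'), add 'caa' as idx 4
Step 5: w='c' (idx 1), next='c' -> output (1, 'c'), add 'cc' as idx 5
Step 6: w='c' (idx 1), end of input -> output (1, '')


Encoded: [(0, 'c'), (1, 'a'), (0, 'a'), (2, 'a'), (1, 'c'), (1, '')]


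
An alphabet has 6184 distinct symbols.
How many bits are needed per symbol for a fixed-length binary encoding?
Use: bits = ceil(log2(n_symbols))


log2(6184) = 12.5943
Bracket: 2^12 = 4096 < 6184 <= 2^13 = 8192
So ceil(log2(6184)) = 13

bits = ceil(log2(6184)) = ceil(12.5943) = 13 bits


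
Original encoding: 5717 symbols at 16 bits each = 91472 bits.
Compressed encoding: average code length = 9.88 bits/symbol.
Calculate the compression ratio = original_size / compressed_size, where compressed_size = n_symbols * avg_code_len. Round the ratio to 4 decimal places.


original_size = n_symbols * orig_bits = 5717 * 16 = 91472 bits
compressed_size = n_symbols * avg_code_len = 5717 * 9.88 = 56483.96 bits
ratio = original_size / compressed_size = 91472 / 56483.96 = 1.6194

Compression ratio = 1.6194


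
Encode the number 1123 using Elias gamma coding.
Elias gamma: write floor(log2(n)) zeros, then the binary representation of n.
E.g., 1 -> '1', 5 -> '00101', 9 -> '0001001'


num_bits = floor(log2(1123)) + 1 = 11
leading_zeros = num_bits - 1 = 10
binary(1123) = 10001100011

Elias gamma(1123) = '0000000000' + '10001100011' = 000000000010001100011 (21 bits)


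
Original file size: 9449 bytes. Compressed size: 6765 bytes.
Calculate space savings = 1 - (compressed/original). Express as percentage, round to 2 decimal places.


ratio = compressed/original = 6765/9449 = 0.715949
savings = 1 - ratio = 1 - 0.715949 = 0.284051
as a percentage: 0.284051 * 100 = 28.41%

Space savings = 1 - 6765/9449 = 28.41%


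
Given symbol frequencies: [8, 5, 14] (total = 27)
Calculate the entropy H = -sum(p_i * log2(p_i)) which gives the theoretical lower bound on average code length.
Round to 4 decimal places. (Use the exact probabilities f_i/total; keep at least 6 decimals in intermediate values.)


Per-symbol terms -p_i * log2(p_i) with p_i = f_i/27:
  p = 8/27 = 0.296296: log2(p) = -1.754888, -p*log2(p) = 0.519967
  p = 5/27 = 0.185185: log2(p) = -2.432959, -p*log2(p) = 0.450548
  p = 14/27 = 0.518519: log2(p) = -0.947533, -p*log2(p) = 0.491313
H = 0.519967 + 0.450548 + 0.491313 = 1.461828

H = 1.4618 bits/symbol


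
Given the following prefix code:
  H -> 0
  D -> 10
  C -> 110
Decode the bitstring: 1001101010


Decoding step by step:
Bits 10 -> D
Bits 0 -> H
Bits 110 -> C
Bits 10 -> D
Bits 10 -> D


Decoded message: DHCDD


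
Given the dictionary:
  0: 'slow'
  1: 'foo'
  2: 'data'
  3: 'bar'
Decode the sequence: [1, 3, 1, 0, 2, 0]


Look up each index in the dictionary:
  1 -> 'foo'
  3 -> 'bar'
  1 -> 'foo'
  0 -> 'slow'
  2 -> 'data'
  0 -> 'slow'

Decoded: "foo bar foo slow data slow"


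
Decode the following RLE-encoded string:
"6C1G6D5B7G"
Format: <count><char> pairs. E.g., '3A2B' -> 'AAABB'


Expanding each <count><char> pair:
  6C -> 'CCCCCC'
  1G -> 'G'
  6D -> 'DDDDDD'
  5B -> 'BBBBB'
  7G -> 'GGGGGGG'

Decoded = CCCCCCGDDDDDDBBBBBGGGGGGG


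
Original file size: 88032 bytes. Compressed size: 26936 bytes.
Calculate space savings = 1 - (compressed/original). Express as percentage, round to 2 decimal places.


ratio = compressed/original = 26936/88032 = 0.30598
savings = 1 - ratio = 1 - 0.30598 = 0.69402
as a percentage: 0.69402 * 100 = 69.4%

Space savings = 1 - 26936/88032 = 69.4%


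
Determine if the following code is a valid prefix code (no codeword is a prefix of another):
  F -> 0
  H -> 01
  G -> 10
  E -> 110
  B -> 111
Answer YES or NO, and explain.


Checking each pair (does one codeword prefix another?):
  F='0' vs H='01': prefix -- VIOLATION

NO -- this is NOT a valid prefix code. F (0) is a prefix of H (01).


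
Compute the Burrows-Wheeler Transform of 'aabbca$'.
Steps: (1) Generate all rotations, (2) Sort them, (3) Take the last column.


Rotations (sorted):
  0: $aabbca -> last char: a
  1: a$aabbc -> last char: c
  2: aabbca$ -> last char: $
  3: abbca$a -> last char: a
  4: bbca$aa -> last char: a
  5: bca$aab -> last char: b
  6: ca$aabb -> last char: b


BWT = ac$aabb


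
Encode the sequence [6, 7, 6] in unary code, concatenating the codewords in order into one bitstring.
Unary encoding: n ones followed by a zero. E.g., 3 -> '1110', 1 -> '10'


Encode each number as n ones followed by a terminating 0:
  6 -> 1111110 (7 bits)
  7 -> 11111110 (8 bits)
  6 -> 1111110 (7 bits)
Total length = 7 + 8 + 7 = 22 bits.

Unary([6, 7, 6]) = 1111110111111101111110 (22 bits)


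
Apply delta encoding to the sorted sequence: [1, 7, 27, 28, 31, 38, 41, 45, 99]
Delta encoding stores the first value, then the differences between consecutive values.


First value: 1
Deltas:
  7 - 1 = 6
  27 - 7 = 20
  28 - 27 = 1
  31 - 28 = 3
  38 - 31 = 7
  41 - 38 = 3
  45 - 41 = 4
  99 - 45 = 54


Delta encoded: [1, 6, 20, 1, 3, 7, 3, 4, 54]


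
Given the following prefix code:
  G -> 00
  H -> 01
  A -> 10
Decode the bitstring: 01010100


Decoding step by step:
Bits 01 -> H
Bits 01 -> H
Bits 01 -> H
Bits 00 -> G


Decoded message: HHHG
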